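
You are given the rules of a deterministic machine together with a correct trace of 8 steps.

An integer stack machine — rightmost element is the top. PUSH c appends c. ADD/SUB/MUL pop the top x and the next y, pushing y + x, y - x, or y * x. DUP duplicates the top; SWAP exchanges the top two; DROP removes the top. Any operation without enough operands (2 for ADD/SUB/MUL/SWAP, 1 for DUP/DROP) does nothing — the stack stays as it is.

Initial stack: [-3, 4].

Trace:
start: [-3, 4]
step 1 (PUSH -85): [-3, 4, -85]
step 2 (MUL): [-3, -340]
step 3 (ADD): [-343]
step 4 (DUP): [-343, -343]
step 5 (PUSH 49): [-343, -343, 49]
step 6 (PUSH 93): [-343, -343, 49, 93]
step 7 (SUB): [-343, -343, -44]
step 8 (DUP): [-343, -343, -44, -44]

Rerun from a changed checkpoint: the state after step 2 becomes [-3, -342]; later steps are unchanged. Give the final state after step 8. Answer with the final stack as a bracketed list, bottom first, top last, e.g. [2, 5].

state after step 2 := [-3, -342]
step 3 (ADD): [-345]
step 4 (DUP): [-345, -345]
step 5 (PUSH 49): [-345, -345, 49]
step 6 (PUSH 93): [-345, -345, 49, 93]
step 7 (SUB): [-345, -345, -44]
step 8 (DUP): [-345, -345, -44, -44]

[-345, -345, -44, -44]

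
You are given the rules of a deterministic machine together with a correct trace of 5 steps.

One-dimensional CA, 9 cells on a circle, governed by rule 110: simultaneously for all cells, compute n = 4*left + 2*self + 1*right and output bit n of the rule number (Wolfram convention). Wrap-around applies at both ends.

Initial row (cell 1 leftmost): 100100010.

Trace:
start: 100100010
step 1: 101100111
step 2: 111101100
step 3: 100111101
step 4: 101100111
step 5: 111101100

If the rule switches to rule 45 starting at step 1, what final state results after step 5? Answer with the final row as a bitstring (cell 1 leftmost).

(re-executing steps 1..5 under rule 45; state before step 1: 100100010)
step 1: 100101011
step 2: 000111110
step 3: 110100000
step 4: 101101110
step 5: 111011001

111011001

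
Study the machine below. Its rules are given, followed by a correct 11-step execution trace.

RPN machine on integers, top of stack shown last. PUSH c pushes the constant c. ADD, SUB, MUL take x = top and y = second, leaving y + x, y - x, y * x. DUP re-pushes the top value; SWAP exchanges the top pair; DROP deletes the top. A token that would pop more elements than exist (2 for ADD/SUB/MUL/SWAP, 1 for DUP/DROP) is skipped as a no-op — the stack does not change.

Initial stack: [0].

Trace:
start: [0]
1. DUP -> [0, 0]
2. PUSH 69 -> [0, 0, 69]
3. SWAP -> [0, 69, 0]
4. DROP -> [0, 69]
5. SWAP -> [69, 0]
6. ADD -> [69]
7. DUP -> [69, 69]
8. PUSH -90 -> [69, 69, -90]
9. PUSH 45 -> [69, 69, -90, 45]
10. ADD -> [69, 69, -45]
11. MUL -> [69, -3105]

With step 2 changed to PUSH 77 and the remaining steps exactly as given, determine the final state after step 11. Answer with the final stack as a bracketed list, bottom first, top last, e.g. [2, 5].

[77, -3465]

(re-executing from step 2 with the substitution; state before step 2: [0, 0])
2. PUSH 77 -> [0, 0, 77]
3. SWAP -> [0, 77, 0]
4. DROP -> [0, 77]
5. SWAP -> [77, 0]
6. ADD -> [77]
7. DUP -> [77, 77]
8. PUSH -90 -> [77, 77, -90]
9. PUSH 45 -> [77, 77, -90, 45]
10. ADD -> [77, 77, -45]
11. MUL -> [77, -3465]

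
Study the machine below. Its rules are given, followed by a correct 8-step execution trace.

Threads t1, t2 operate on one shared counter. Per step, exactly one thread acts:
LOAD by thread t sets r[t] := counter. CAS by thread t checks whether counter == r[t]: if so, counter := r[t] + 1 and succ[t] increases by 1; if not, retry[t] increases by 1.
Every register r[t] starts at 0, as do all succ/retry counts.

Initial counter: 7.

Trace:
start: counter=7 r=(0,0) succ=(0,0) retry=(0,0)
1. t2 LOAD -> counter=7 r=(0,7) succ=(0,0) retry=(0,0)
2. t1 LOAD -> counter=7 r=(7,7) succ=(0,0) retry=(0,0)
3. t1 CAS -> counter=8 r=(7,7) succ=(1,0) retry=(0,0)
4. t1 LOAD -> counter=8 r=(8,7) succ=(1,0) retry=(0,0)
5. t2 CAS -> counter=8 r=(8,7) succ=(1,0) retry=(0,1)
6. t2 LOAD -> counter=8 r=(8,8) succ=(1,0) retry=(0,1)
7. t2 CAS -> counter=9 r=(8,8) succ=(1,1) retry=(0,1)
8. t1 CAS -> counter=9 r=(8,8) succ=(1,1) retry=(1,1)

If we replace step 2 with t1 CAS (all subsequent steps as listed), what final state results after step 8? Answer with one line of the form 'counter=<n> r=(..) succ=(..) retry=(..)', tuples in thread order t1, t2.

counter=9 r=(7,8) succ=(0,2) retry=(3,0)

(re-executing from step 2 with the substitution; state before step 2: counter=7 r=(0,7) succ=(0,0) retry=(0,0))
2. t1 CAS -> counter=7 r=(0,7) succ=(0,0) retry=(1,0)
3. t1 CAS -> counter=7 r=(0,7) succ=(0,0) retry=(2,0)
4. t1 LOAD -> counter=7 r=(7,7) succ=(0,0) retry=(2,0)
5. t2 CAS -> counter=8 r=(7,7) succ=(0,1) retry=(2,0)
6. t2 LOAD -> counter=8 r=(7,8) succ=(0,1) retry=(2,0)
7. t2 CAS -> counter=9 r=(7,8) succ=(0,2) retry=(2,0)
8. t1 CAS -> counter=9 r=(7,8) succ=(0,2) retry=(3,0)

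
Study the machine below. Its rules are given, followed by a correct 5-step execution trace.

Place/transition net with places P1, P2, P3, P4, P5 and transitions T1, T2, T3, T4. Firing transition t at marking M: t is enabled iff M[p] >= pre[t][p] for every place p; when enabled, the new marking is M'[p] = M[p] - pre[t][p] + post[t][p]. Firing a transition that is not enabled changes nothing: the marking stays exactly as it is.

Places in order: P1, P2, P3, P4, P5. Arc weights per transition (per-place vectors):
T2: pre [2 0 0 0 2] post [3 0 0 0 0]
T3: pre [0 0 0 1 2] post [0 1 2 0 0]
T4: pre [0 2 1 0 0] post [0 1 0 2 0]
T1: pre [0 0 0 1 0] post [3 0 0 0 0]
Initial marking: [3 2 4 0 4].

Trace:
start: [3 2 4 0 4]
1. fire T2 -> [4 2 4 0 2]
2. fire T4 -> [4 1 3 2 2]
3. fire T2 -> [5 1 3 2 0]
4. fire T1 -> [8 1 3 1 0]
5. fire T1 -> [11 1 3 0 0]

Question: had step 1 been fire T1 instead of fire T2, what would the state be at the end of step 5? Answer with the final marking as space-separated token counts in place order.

10 1 3 0 2

(re-executing from step 1 with the substitution; state before step 1: [3 2 4 0 4])
1. fire T1 -> [3 2 4 0 4]
2. fire T4 -> [3 1 3 2 4]
3. fire T2 -> [4 1 3 2 2]
4. fire T1 -> [7 1 3 1 2]
5. fire T1 -> [10 1 3 0 2]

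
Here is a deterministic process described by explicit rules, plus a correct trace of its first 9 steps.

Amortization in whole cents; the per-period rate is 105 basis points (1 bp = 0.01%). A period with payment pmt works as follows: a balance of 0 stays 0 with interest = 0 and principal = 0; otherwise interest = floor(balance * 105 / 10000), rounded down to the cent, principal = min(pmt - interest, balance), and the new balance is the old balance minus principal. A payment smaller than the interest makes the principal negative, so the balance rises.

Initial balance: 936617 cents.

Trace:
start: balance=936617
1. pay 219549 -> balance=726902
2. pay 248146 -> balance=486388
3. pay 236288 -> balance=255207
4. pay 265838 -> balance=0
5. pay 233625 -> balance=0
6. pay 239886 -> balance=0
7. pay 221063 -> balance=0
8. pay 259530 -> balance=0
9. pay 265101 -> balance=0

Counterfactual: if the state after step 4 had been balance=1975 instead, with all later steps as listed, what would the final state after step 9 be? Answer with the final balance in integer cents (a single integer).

0

state after step 4 := balance=1975
5. pay 233625 -> balance=0
6. pay 239886 -> balance=0
7. pay 221063 -> balance=0
8. pay 259530 -> balance=0
9. pay 265101 -> balance=0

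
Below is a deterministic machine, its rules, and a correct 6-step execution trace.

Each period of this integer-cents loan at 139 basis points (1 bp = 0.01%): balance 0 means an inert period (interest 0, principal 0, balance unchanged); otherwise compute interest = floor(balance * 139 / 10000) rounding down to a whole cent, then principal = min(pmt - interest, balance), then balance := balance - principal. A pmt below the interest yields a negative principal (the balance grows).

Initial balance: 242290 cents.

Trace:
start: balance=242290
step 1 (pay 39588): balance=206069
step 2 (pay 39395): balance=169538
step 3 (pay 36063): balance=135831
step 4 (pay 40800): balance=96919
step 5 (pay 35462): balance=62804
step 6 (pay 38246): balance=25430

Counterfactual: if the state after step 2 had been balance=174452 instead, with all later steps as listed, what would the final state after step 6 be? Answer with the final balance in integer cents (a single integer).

state after step 2 := balance=174452
step 3 (pay 36063): balance=140813
step 4 (pay 40800): balance=101970
step 5 (pay 35462): balance=67925
step 6 (pay 38246): balance=30623

30623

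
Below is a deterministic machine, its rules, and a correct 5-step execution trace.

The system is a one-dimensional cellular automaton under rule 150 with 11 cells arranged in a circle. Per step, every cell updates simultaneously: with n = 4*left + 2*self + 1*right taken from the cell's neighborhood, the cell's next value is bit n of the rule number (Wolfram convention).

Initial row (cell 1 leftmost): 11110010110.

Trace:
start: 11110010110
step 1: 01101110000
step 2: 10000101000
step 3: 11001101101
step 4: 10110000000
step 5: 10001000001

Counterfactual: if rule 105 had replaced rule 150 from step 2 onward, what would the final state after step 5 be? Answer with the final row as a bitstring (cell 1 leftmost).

(re-executing steps 2..5 under rule 105; state before step 2: 01101110000)
step 2: 01111010111
step 3: 11001101101
step 4: 01001111111
step 5: 10001000001

10001000001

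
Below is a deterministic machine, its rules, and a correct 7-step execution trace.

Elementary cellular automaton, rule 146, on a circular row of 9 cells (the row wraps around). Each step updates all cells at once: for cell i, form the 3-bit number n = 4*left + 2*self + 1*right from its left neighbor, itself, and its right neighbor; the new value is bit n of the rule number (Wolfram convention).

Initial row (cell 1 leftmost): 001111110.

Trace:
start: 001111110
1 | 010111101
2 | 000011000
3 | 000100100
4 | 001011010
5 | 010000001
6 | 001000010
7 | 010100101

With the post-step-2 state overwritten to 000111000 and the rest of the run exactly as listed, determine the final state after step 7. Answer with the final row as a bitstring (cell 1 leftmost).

001000100

state after step 2 := 000111000
3 | 001010100
4 | 010000010
5 | 101000101
6 | 000101000
7 | 001000100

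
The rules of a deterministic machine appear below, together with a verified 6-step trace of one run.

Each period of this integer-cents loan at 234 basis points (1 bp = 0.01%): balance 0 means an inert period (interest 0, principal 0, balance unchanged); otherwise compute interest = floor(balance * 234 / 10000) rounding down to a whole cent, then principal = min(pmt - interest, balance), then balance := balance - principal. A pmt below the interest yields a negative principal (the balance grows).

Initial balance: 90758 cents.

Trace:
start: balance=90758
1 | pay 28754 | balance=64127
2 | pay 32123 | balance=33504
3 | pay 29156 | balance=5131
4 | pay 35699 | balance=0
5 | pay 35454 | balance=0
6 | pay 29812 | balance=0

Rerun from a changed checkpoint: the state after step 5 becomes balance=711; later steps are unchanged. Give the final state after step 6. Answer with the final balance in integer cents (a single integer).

0

state after step 5 := balance=711
6 | pay 29812 | balance=0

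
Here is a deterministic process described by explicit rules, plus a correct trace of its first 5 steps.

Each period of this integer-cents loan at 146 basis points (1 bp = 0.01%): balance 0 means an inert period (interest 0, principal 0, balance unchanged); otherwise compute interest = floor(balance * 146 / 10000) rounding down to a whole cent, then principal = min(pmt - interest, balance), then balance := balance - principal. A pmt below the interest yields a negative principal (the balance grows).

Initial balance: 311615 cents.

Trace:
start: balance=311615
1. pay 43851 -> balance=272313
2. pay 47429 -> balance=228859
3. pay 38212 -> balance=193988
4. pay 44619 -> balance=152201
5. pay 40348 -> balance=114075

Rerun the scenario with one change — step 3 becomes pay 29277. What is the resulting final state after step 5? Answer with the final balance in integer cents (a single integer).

123272

(re-executing from step 3 with the substitution; state before step 3: balance=228859)
3. pay 29277 -> balance=202923
4. pay 44619 -> balance=161266
5. pay 40348 -> balance=123272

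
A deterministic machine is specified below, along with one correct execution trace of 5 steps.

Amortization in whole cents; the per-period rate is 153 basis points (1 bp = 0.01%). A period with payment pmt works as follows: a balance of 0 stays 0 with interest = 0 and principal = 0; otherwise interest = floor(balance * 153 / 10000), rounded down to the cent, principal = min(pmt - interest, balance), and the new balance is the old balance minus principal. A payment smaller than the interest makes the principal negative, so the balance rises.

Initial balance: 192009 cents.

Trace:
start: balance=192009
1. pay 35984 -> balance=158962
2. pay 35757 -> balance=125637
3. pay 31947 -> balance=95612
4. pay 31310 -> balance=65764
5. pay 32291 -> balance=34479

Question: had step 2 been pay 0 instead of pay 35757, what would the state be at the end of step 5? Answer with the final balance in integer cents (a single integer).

71903

(re-executing from step 2 with the substitution; state before step 2: balance=158962)
2. pay 0 -> balance=161394
3. pay 31947 -> balance=131916
4. pay 31310 -> balance=102624
5. pay 32291 -> balance=71903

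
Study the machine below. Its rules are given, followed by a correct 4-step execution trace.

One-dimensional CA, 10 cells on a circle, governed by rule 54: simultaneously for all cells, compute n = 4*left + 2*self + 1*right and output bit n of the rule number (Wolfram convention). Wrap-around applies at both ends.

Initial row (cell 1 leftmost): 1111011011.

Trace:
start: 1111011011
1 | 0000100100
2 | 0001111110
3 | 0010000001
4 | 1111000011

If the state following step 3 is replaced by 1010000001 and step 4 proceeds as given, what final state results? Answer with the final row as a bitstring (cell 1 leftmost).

0111000010

state after step 3 := 1010000001
4 | 0111000010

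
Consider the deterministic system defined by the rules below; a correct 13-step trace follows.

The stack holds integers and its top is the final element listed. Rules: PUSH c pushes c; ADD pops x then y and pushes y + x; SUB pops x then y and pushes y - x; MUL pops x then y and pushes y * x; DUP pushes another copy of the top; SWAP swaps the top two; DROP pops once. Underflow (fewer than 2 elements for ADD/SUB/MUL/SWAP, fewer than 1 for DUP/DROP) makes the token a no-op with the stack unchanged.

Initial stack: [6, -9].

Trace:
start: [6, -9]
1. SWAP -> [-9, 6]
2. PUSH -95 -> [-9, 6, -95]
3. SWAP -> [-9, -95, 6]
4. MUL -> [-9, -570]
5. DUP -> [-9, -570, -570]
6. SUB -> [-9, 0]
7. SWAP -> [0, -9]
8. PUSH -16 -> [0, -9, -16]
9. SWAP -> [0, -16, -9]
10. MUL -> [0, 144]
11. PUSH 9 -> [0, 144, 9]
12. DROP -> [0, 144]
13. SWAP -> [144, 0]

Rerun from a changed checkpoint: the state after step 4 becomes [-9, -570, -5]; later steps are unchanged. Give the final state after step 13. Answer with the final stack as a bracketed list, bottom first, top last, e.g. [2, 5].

[-9, 9120, 0]

state after step 4 := [-9, -570, -5]
5. DUP -> [-9, -570, -5, -5]
6. SUB -> [-9, -570, 0]
7. SWAP -> [-9, 0, -570]
8. PUSH -16 -> [-9, 0, -570, -16]
9. SWAP -> [-9, 0, -16, -570]
10. MUL -> [-9, 0, 9120]
11. PUSH 9 -> [-9, 0, 9120, 9]
12. DROP -> [-9, 0, 9120]
13. SWAP -> [-9, 9120, 0]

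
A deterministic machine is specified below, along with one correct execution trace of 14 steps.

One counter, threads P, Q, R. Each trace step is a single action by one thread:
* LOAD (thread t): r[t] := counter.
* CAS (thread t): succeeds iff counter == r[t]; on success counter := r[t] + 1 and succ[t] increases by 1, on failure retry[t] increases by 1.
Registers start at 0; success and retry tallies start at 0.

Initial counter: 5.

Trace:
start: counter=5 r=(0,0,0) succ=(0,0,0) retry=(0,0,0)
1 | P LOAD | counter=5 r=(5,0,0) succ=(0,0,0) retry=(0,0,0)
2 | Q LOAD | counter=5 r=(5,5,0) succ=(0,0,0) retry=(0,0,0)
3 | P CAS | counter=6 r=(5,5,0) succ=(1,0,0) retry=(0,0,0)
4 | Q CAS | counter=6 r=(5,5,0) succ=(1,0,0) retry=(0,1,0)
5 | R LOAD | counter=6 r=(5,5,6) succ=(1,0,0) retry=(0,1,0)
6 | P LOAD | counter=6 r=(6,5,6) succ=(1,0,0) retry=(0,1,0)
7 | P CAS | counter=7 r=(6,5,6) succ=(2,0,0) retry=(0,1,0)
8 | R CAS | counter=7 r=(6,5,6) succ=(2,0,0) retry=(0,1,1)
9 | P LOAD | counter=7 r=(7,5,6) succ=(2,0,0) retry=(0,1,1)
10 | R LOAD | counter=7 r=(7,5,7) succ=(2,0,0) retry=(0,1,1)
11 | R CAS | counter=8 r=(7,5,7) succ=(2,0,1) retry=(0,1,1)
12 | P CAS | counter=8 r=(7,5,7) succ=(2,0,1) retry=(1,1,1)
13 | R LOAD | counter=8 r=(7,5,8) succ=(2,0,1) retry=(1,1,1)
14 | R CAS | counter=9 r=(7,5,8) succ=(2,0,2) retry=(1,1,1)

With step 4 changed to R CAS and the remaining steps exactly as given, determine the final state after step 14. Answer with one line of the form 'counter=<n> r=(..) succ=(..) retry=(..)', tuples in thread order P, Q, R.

(re-executing from step 4 with the substitution; state before step 4: counter=6 r=(5,5,0) succ=(1,0,0) retry=(0,0,0))
4 | R CAS | counter=6 r=(5,5,0) succ=(1,0,0) retry=(0,0,1)
5 | R LOAD | counter=6 r=(5,5,6) succ=(1,0,0) retry=(0,0,1)
6 | P LOAD | counter=6 r=(6,5,6) succ=(1,0,0) retry=(0,0,1)
7 | P CAS | counter=7 r=(6,5,6) succ=(2,0,0) retry=(0,0,1)
8 | R CAS | counter=7 r=(6,5,6) succ=(2,0,0) retry=(0,0,2)
9 | P LOAD | counter=7 r=(7,5,6) succ=(2,0,0) retry=(0,0,2)
10 | R LOAD | counter=7 r=(7,5,7) succ=(2,0,0) retry=(0,0,2)
11 | R CAS | counter=8 r=(7,5,7) succ=(2,0,1) retry=(0,0,2)
12 | P CAS | counter=8 r=(7,5,7) succ=(2,0,1) retry=(1,0,2)
13 | R LOAD | counter=8 r=(7,5,8) succ=(2,0,1) retry=(1,0,2)
14 | R CAS | counter=9 r=(7,5,8) succ=(2,0,2) retry=(1,0,2)

counter=9 r=(7,5,8) succ=(2,0,2) retry=(1,0,2)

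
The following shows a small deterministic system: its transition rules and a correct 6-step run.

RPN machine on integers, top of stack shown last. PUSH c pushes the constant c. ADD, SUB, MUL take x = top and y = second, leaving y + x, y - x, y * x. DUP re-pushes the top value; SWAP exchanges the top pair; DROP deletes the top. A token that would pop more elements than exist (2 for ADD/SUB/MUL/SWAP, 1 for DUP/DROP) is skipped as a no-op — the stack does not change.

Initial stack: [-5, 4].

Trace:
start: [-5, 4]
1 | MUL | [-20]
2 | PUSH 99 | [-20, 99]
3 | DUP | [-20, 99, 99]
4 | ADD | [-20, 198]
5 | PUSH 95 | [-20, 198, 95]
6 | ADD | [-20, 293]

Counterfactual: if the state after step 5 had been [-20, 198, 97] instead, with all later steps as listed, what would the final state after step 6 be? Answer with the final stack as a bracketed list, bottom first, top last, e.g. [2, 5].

state after step 5 := [-20, 198, 97]
6 | ADD | [-20, 295]

[-20, 295]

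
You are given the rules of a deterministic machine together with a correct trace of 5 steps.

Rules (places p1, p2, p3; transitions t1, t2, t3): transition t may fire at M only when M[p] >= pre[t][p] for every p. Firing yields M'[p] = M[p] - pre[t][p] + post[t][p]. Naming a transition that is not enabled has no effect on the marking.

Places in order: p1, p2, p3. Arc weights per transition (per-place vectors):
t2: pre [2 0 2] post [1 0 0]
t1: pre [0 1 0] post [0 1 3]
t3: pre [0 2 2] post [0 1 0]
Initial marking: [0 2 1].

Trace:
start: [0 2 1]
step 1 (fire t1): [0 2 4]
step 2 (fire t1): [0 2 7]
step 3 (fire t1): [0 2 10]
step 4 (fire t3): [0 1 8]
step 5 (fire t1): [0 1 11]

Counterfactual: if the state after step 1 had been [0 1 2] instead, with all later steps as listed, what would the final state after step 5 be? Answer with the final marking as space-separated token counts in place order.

0 1 11

state after step 1 := [0 1 2]
step 2 (fire t1): [0 1 5]
step 3 (fire t1): [0 1 8]
step 4 (fire t3): [0 1 8]
step 5 (fire t1): [0 1 11]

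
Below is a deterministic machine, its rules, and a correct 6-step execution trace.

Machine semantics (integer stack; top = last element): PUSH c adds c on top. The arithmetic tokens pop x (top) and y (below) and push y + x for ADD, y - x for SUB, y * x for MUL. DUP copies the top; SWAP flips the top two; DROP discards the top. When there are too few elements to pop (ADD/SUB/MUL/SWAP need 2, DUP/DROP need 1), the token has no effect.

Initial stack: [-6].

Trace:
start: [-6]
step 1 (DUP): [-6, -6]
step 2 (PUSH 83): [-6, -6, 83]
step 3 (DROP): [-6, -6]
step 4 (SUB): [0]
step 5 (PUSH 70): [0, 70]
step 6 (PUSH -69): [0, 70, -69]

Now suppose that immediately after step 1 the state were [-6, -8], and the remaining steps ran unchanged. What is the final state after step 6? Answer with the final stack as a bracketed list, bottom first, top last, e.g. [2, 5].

[2, 70, -69]

state after step 1 := [-6, -8]
step 2 (PUSH 83): [-6, -8, 83]
step 3 (DROP): [-6, -8]
step 4 (SUB): [2]
step 5 (PUSH 70): [2, 70]
step 6 (PUSH -69): [2, 70, -69]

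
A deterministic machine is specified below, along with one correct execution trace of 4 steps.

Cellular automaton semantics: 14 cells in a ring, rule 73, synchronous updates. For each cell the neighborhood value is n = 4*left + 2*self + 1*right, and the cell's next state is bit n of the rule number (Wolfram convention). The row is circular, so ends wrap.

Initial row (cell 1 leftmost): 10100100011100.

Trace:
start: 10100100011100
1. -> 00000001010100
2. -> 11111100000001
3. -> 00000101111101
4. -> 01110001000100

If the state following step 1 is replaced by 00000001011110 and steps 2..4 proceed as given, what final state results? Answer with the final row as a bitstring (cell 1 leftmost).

state after step 1 := 00000001011110
2. -> 11111100010010
3. -> 10000101000000
4. -> 00110000011110

00110000011110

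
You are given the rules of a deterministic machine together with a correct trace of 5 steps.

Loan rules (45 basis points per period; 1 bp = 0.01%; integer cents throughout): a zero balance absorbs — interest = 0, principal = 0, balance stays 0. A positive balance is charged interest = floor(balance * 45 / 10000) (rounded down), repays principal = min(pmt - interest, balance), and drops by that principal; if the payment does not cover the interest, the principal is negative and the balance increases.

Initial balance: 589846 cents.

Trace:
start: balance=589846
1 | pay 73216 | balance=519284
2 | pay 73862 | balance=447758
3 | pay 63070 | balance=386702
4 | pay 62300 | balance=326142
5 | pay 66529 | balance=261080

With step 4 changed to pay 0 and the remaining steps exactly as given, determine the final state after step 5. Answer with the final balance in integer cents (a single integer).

323660

(re-executing from step 4 with the substitution; state before step 4: balance=386702)
4 | pay 0 | balance=388442
5 | pay 66529 | balance=323660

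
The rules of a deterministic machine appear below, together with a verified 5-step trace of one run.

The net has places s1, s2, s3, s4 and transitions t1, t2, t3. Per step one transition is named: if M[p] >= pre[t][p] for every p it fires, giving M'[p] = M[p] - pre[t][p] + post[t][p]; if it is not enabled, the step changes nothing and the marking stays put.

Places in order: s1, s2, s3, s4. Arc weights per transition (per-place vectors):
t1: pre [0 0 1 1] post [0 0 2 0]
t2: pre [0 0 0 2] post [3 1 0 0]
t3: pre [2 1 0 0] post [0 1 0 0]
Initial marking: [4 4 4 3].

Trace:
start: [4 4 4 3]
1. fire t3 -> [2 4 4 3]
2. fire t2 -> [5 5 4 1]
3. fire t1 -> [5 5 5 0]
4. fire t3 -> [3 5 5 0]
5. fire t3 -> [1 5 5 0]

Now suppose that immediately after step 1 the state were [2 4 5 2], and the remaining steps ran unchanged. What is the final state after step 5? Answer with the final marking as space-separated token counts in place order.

1 5 5 0

state after step 1 := [2 4 5 2]
2. fire t2 -> [5 5 5 0]
3. fire t1 -> [5 5 5 0]
4. fire t3 -> [3 5 5 0]
5. fire t3 -> [1 5 5 0]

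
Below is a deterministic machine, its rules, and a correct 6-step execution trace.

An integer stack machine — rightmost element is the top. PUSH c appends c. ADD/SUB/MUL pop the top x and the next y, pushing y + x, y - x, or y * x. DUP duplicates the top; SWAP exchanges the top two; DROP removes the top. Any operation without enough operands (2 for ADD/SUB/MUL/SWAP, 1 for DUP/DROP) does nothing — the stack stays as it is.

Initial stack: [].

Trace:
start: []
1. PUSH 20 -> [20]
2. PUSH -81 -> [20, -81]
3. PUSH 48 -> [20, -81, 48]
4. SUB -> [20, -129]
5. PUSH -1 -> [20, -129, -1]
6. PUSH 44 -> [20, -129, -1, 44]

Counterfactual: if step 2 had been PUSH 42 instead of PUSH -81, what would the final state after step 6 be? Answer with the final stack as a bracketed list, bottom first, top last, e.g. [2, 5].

(re-executing from step 2 with the substitution; state before step 2: [20])
2. PUSH 42 -> [20, 42]
3. PUSH 48 -> [20, 42, 48]
4. SUB -> [20, -6]
5. PUSH -1 -> [20, -6, -1]
6. PUSH 44 -> [20, -6, -1, 44]

[20, -6, -1, 44]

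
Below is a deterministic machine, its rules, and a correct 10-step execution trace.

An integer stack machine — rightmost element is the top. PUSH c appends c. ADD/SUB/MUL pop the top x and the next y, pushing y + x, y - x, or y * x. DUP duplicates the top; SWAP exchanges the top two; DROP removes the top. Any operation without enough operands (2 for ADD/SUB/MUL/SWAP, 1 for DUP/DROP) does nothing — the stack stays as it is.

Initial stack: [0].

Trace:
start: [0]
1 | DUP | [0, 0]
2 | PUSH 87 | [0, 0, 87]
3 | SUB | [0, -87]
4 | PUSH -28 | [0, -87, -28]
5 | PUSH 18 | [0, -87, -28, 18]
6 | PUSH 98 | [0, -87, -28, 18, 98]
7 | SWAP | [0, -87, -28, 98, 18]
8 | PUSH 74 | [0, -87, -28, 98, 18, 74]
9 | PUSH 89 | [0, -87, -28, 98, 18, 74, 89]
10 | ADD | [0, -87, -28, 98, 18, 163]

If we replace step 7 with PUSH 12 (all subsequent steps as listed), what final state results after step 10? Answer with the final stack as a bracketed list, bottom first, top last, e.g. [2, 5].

(re-executing from step 7 with the substitution; state before step 7: [0, -87, -28, 18, 98])
7 | PUSH 12 | [0, -87, -28, 18, 98, 12]
8 | PUSH 74 | [0, -87, -28, 18, 98, 12, 74]
9 | PUSH 89 | [0, -87, -28, 18, 98, 12, 74, 89]
10 | ADD | [0, -87, -28, 18, 98, 12, 163]

[0, -87, -28, 18, 98, 12, 163]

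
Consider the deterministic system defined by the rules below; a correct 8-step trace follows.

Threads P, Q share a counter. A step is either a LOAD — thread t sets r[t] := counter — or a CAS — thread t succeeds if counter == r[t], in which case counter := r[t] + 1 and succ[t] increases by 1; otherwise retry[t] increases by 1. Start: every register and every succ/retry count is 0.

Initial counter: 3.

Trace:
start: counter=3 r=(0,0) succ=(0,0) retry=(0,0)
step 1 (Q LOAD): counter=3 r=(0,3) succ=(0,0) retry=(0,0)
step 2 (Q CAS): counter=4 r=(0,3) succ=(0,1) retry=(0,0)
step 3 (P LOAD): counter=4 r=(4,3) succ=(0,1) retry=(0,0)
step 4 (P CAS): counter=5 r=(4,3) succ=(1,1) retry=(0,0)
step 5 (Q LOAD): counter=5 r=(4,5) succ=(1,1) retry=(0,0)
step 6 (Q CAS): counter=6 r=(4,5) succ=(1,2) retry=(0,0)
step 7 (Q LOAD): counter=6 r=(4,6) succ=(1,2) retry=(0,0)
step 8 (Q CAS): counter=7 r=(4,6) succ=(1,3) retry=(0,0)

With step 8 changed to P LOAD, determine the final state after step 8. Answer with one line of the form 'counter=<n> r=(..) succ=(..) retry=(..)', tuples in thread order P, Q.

counter=6 r=(6,6) succ=(1,2) retry=(0,0)

(re-executing from step 8 with the substitution; state before step 8: counter=6 r=(4,6) succ=(1,2) retry=(0,0))
step 8 (P LOAD): counter=6 r=(6,6) succ=(1,2) retry=(0,0)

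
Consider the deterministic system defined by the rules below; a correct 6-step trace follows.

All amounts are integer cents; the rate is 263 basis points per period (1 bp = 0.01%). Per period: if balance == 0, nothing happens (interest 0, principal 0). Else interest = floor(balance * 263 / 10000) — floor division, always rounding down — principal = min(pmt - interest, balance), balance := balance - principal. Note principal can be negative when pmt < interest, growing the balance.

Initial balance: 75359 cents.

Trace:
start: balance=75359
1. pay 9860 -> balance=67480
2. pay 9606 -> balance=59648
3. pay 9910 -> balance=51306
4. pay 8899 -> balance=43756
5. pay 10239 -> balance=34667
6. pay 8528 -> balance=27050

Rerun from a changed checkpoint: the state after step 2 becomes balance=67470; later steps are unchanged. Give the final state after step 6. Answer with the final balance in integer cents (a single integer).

35729

state after step 2 := balance=67470
3. pay 9910 -> balance=59334
4. pay 8899 -> balance=51995
5. pay 10239 -> balance=43123
6. pay 8528 -> balance=35729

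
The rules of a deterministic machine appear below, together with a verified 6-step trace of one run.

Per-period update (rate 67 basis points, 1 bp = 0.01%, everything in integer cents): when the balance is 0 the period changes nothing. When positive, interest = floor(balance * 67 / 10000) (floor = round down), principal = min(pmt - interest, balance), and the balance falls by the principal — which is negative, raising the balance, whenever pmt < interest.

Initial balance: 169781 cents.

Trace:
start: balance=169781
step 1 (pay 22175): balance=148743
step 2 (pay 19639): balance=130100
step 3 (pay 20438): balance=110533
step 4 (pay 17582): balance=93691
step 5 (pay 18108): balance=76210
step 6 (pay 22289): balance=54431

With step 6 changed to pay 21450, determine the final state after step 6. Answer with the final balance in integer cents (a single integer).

(re-executing from step 6 with the substitution; state before step 6: balance=76210)
step 6 (pay 21450): balance=55270

55270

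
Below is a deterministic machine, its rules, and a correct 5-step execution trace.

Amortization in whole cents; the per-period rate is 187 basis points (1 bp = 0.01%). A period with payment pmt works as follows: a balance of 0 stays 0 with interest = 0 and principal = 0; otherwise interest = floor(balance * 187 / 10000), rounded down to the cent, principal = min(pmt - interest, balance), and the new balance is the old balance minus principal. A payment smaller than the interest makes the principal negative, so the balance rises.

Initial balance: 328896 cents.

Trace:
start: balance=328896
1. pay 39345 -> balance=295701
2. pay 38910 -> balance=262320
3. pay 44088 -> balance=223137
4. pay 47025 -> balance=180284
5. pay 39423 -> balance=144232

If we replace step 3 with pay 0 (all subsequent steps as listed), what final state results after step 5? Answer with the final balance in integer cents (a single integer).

189985

(re-executing from step 3 with the substitution; state before step 3: balance=262320)
3. pay 0 -> balance=267225
4. pay 47025 -> balance=225197
5. pay 39423 -> balance=189985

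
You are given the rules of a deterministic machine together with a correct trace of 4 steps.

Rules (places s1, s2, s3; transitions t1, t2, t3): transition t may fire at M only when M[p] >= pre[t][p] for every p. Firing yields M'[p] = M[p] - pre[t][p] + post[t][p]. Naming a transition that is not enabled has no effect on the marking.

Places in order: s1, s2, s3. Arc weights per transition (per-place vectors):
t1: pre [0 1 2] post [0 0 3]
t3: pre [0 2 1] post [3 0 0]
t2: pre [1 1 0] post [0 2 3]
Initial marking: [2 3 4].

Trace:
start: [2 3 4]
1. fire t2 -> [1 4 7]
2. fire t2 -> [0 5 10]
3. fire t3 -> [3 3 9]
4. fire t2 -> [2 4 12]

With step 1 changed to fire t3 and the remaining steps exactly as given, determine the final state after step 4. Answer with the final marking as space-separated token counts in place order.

7 0 5

(re-executing from step 1 with the substitution; state before step 1: [2 3 4])
1. fire t3 -> [5 1 3]
2. fire t2 -> [4 2 6]
3. fire t3 -> [7 0 5]
4. fire t2 -> [7 0 5]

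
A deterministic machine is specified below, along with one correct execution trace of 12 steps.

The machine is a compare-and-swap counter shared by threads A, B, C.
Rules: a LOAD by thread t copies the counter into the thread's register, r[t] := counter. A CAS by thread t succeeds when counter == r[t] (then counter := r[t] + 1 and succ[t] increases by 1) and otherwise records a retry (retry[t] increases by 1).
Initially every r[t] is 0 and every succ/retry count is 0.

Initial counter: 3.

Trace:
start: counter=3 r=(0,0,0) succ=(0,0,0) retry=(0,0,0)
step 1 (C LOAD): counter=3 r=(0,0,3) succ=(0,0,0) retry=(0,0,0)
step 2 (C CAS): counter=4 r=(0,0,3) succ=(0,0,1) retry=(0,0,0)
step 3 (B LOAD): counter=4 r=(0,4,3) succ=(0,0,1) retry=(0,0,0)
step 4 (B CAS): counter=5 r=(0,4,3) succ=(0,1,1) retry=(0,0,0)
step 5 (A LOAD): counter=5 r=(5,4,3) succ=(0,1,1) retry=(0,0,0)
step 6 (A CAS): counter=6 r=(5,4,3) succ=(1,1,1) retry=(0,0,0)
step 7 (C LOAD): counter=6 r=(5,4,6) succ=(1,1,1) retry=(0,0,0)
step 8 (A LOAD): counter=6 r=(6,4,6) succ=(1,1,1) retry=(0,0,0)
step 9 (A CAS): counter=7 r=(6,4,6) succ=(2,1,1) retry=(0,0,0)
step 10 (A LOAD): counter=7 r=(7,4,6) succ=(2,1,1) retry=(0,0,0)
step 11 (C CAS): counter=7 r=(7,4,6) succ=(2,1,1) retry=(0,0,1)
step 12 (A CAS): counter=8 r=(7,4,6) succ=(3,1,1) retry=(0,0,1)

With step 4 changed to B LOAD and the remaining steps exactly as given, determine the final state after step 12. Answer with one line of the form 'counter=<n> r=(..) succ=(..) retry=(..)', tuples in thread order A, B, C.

counter=7 r=(6,4,5) succ=(3,0,1) retry=(0,0,1)

(re-executing from step 4 with the substitution; state before step 4: counter=4 r=(0,4,3) succ=(0,0,1) retry=(0,0,0))
step 4 (B LOAD): counter=4 r=(0,4,3) succ=(0,0,1) retry=(0,0,0)
step 5 (A LOAD): counter=4 r=(4,4,3) succ=(0,0,1) retry=(0,0,0)
step 6 (A CAS): counter=5 r=(4,4,3) succ=(1,0,1) retry=(0,0,0)
step 7 (C LOAD): counter=5 r=(4,4,5) succ=(1,0,1) retry=(0,0,0)
step 8 (A LOAD): counter=5 r=(5,4,5) succ=(1,0,1) retry=(0,0,0)
step 9 (A CAS): counter=6 r=(5,4,5) succ=(2,0,1) retry=(0,0,0)
step 10 (A LOAD): counter=6 r=(6,4,5) succ=(2,0,1) retry=(0,0,0)
step 11 (C CAS): counter=6 r=(6,4,5) succ=(2,0,1) retry=(0,0,1)
step 12 (A CAS): counter=7 r=(6,4,5) succ=(3,0,1) retry=(0,0,1)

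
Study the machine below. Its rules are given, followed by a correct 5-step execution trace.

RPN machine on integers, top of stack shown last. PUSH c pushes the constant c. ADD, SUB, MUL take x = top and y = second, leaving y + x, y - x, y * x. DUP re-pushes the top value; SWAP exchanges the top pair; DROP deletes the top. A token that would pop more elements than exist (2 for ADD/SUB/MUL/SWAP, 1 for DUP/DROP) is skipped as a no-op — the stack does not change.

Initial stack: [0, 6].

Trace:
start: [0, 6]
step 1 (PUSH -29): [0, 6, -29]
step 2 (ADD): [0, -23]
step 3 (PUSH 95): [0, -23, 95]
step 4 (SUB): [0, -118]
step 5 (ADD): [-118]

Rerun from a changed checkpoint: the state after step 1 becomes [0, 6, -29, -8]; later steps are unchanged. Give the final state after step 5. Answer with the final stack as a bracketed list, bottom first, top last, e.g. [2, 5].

[0, -126]

state after step 1 := [0, 6, -29, -8]
step 2 (ADD): [0, 6, -37]
step 3 (PUSH 95): [0, 6, -37, 95]
step 4 (SUB): [0, 6, -132]
step 5 (ADD): [0, -126]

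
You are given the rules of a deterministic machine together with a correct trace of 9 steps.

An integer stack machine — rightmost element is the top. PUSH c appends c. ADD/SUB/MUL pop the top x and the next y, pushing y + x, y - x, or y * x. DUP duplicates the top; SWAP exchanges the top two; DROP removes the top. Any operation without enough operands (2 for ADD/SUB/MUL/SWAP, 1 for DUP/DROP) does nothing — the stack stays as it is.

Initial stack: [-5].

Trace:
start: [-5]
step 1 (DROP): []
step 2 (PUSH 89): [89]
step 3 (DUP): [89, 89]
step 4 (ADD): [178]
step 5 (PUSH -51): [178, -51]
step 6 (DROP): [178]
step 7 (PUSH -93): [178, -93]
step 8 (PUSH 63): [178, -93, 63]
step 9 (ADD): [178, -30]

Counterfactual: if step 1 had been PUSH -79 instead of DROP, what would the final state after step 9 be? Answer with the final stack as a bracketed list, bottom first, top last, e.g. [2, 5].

(re-executing from step 1 with the substitution; state before step 1: [-5])
step 1 (PUSH -79): [-5, -79]
step 2 (PUSH 89): [-5, -79, 89]
step 3 (DUP): [-5, -79, 89, 89]
step 4 (ADD): [-5, -79, 178]
step 5 (PUSH -51): [-5, -79, 178, -51]
step 6 (DROP): [-5, -79, 178]
step 7 (PUSH -93): [-5, -79, 178, -93]
step 8 (PUSH 63): [-5, -79, 178, -93, 63]
step 9 (ADD): [-5, -79, 178, -30]

[-5, -79, 178, -30]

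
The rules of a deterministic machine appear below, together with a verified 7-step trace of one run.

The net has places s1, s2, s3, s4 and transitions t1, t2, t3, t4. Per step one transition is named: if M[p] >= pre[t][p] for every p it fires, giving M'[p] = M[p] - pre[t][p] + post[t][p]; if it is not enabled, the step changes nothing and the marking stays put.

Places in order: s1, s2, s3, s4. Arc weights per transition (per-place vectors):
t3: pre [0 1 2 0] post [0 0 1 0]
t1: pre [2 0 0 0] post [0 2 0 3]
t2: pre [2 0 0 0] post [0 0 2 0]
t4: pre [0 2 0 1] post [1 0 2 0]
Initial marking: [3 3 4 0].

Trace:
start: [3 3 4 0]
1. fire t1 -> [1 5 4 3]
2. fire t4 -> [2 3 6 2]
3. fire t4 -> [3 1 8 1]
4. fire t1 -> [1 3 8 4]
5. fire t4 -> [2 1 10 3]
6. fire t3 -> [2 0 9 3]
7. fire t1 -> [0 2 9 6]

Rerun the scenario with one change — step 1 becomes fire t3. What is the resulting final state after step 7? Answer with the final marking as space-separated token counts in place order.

0 3 4 5

(re-executing from step 1 with the substitution; state before step 1: [3 3 4 0])
1. fire t3 -> [3 2 3 0]
2. fire t4 -> [3 2 3 0]
3. fire t4 -> [3 2 3 0]
4. fire t1 -> [1 4 3 3]
5. fire t4 -> [2 2 5 2]
6. fire t3 -> [2 1 4 2]
7. fire t1 -> [0 3 4 5]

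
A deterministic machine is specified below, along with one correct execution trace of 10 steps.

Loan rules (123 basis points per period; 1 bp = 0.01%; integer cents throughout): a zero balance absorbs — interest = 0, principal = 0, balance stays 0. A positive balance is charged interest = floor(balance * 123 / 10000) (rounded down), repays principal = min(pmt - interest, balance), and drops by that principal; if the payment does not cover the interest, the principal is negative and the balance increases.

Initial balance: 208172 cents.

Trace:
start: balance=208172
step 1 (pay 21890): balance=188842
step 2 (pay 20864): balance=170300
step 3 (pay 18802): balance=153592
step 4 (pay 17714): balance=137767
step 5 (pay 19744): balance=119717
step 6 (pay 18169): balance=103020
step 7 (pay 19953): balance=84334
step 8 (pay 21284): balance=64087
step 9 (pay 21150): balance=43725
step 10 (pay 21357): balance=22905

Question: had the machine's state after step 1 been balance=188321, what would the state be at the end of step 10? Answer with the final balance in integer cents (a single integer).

22323

state after step 1 := balance=188321
step 2 (pay 20864): balance=169773
step 3 (pay 18802): balance=153059
step 4 (pay 17714): balance=137227
step 5 (pay 19744): balance=119170
step 6 (pay 18169): balance=102466
step 7 (pay 19953): balance=83773
step 8 (pay 21284): balance=63519
step 9 (pay 21150): balance=43150
step 10 (pay 21357): balance=22323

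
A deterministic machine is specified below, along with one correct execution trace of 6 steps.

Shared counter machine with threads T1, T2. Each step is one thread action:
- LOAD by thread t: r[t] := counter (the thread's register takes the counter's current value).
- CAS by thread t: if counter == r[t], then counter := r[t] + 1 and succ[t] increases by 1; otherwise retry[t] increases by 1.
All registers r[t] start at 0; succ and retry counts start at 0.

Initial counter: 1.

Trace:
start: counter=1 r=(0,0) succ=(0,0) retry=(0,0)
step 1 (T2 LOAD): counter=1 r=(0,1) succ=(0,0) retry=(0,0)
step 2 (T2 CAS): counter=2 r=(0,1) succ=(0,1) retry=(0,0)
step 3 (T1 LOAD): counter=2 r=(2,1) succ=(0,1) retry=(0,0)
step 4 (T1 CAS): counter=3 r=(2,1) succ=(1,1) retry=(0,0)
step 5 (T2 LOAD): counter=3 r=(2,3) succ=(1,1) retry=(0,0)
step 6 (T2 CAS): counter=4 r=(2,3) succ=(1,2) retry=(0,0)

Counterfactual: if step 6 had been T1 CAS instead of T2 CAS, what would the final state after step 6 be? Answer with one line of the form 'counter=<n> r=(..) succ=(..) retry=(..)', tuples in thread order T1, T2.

(re-executing from step 6 with the substitution; state before step 6: counter=3 r=(2,3) succ=(1,1) retry=(0,0))
step 6 (T1 CAS): counter=3 r=(2,3) succ=(1,1) retry=(1,0)

counter=3 r=(2,3) succ=(1,1) retry=(1,0)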